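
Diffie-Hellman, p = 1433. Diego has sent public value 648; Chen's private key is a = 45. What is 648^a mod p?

189

Shared key K = 648^45 mod 1433.
648^1 ≡ 648 (mod 1433)
648^2 = (648^1)^2 ≡ 648^2 = 419904 ≡ 35 (mod 1433)
648^4 = (648^2)^2 ≡ 35^2 = 1225 ≡ 1225 (mod 1433)
648^8 = (648^4)^2 ≡ 1225^2 = 1500625 ≡ 274 (mod 1433)
648^16 = (648^8)^2 ≡ 274^2 = 75076 ≡ 560 (mod 1433)
648^32 = (648^16)^2 ≡ 560^2 = 313600 ≡ 1206 (mod 1433)
648^45 = 648^32 · 648^8 · 648^4 · 648^1 ≡ 1206 · 274 · 1225 · 648 ≡ 189 (mod 1433).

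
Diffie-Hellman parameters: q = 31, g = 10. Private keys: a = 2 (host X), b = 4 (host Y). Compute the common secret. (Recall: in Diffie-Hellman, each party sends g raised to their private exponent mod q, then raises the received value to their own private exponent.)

14

Host X sends A = g^a mod q = 10^2 mod 31.
10^1 ≡ 10 (mod 31)
10^2 = (10^1)^2 ≡ 10^2 = 100 ≡ 7 (mod 31)
So A = 7. Host Y then computes K = A^b mod q = 7^4 mod 31.
7^1 ≡ 7 (mod 31)
7^2 = (7^1)^2 ≡ 7^2 = 49 ≡ 18 (mod 31)
7^4 = (7^2)^2 ≡ 18^2 = 324 ≡ 14 (mod 31)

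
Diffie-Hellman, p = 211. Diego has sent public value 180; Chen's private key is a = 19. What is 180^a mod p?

Shared key K = 180^19 mod 211.
180^1 ≡ 180 (mod 211)
180^2 = (180^1)^2 ≡ 180^2 = 32400 ≡ 117 (mod 211)
180^4 = (180^2)^2 ≡ 117^2 = 13689 ≡ 185 (mod 211)
180^8 = (180^4)^2 ≡ 185^2 = 34225 ≡ 43 (mod 211)
180^16 = (180^8)^2 ≡ 43^2 = 1849 ≡ 161 (mod 211)
180^19 = 180^16 · 180^2 · 180^1 ≡ 161 · 117 · 180 ≡ 101 (mod 211).

101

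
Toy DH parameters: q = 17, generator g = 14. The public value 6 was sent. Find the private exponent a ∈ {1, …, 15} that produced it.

Try successive powers of 14 modulo 17:
14^1 ≡ 14
14^2 ≡ 9
14^3 ≡ 7
14^4 ≡ 13
14^5 ≡ 12
14^6 ≡ 15
14^7 ≡ 6
Found: a = 7.

7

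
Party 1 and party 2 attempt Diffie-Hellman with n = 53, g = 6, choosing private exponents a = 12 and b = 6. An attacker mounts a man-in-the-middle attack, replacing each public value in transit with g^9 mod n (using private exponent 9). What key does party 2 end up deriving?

36

Party 2 receives an attacker's public value M = 6^9 mod 53 instead of the honest one.
6^1 ≡ 6 (mod 53)
6^2 = (6^1)^2 ≡ 6^2 = 36 ≡ 36 (mod 53)
6^4 = (6^2)^2 ≡ 36^2 = 1296 ≡ 24 (mod 53)
6^8 = (6^4)^2 ≡ 24^2 = 576 ≡ 46 (mod 53)
6^9 = 6^8 · 6^1 ≡ 46 · 6 ≡ 11 (mod 53).
So M = 11. Party 2 computes K = M^6 mod 53.
11^1 ≡ 11 (mod 53)
11^2 = (11^1)^2 ≡ 11^2 = 121 ≡ 15 (mod 53)
11^4 = (11^2)^2 ≡ 15^2 = 225 ≡ 13 (mod 53)
11^6 = 11^4 · 11^2 ≡ 13 · 15 ≡ 36 (mod 53).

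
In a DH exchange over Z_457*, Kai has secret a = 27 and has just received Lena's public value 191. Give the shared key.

430

Shared key K = 191^27 mod 457.
191^1 ≡ 191 (mod 457)
191^2 = (191^1)^2 ≡ 191^2 = 36481 ≡ 378 (mod 457)
191^4 = (191^2)^2 ≡ 378^2 = 142884 ≡ 300 (mod 457)
191^8 = (191^4)^2 ≡ 300^2 = 90000 ≡ 428 (mod 457)
191^16 = (191^8)^2 ≡ 428^2 = 183184 ≡ 384 (mod 457)
191^27 = 191^16 · 191^8 · 191^2 · 191^1 ≡ 384 · 428 · 378 · 191 ≡ 430 (mod 457).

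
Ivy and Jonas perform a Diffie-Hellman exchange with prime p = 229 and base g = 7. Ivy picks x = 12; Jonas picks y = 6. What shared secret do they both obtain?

104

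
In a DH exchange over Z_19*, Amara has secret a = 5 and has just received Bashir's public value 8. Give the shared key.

12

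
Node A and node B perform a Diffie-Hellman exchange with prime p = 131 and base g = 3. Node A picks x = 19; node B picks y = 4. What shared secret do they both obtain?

35

Node B sends B = g^y mod p = 3^4 mod 131.
3^1 ≡ 3 (mod 131)
3^2 = (3^1)^2 ≡ 3^2 = 9 ≡ 9 (mod 131)
3^4 = (3^2)^2 ≡ 9^2 = 81 ≡ 81 (mod 131)
So B = 81. Node A then computes K = B^x mod p = 81^19 mod 131.
81^1 ≡ 81 (mod 131)
81^2 = (81^1)^2 ≡ 81^2 = 6561 ≡ 11 (mod 131)
81^4 = (81^2)^2 ≡ 11^2 = 121 ≡ 121 (mod 131)
81^8 = (81^4)^2 ≡ 121^2 = 14641 ≡ 100 (mod 131)
81^16 = (81^8)^2 ≡ 100^2 = 10000 ≡ 44 (mod 131)
81^19 = 81^16 · 81^2 · 81^1 ≡ 44 · 11 · 81 ≡ 35 (mod 131).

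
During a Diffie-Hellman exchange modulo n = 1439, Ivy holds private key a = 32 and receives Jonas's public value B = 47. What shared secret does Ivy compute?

Shared key K = 47^32 mod 1439.
47^1 ≡ 47 (mod 1439)
47^2 = (47^1)^2 ≡ 47^2 = 2209 ≡ 770 (mod 1439)
47^4 = (47^2)^2 ≡ 770^2 = 592900 ≡ 32 (mod 1439)
47^8 = (47^4)^2 ≡ 32^2 = 1024 ≡ 1024 (mod 1439)
47^16 = (47^8)^2 ≡ 1024^2 = 1048576 ≡ 984 (mod 1439)
47^32 = (47^16)^2 ≡ 984^2 = 968256 ≡ 1248 (mod 1439)

1248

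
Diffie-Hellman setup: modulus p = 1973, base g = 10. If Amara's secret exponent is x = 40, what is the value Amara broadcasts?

1196

Public value = 10^{40} \pmod{1973}.
10^1 ≡ 10 (mod 1973)
10^2 = (10^1)^2 ≡ 10^2 = 100 ≡ 100 (mod 1973)
10^4 = (10^2)^2 ≡ 100^2 = 10000 ≡ 135 (mod 1973)
10^8 = (10^4)^2 ≡ 135^2 = 18225 ≡ 468 (mod 1973)
10^16 = (10^8)^2 ≡ 468^2 = 219024 ≡ 21 (mod 1973)
10^32 = (10^16)^2 ≡ 21^2 = 441 ≡ 441 (mod 1973)
10^40 = 10^32 · 10^8 ≡ 441 · 468 ≡ 1196 (mod 1973).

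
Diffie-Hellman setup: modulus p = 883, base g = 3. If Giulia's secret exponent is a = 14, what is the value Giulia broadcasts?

Public value = 3^14 mod 883.
3^1 ≡ 3 (mod 883)
3^2 = (3^1)^2 ≡ 3^2 = 9 ≡ 9 (mod 883)
3^4 = (3^2)^2 ≡ 9^2 = 81 ≡ 81 (mod 883)
3^8 = (3^4)^2 ≡ 81^2 = 6561 ≡ 380 (mod 883)
3^14 = 3^8 · 3^4 · 3^2 ≡ 380 · 81 · 9 ≡ 641 (mod 883).

641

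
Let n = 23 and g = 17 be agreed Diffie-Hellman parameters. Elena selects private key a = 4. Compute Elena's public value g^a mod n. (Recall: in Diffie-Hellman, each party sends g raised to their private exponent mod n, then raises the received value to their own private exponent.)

8

Public value = 17^4 mod 23.
17^1 ≡ 17 (mod 23)
17^2 = (17^1)^2 ≡ 17^2 = 289 ≡ 13 (mod 23)
17^4 = (17^2)^2 ≡ 13^2 = 169 ≡ 8 (mod 23)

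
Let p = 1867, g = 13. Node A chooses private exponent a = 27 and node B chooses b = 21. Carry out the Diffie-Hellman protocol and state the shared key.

Node B sends B = g^b mod p = 13^21 mod 1867.
13^1 ≡ 13 (mod 1867)
13^2 = (13^1)^2 ≡ 13^2 = 169 ≡ 169 (mod 1867)
13^4 = (13^2)^2 ≡ 169^2 = 28561 ≡ 556 (mod 1867)
13^8 = (13^4)^2 ≡ 556^2 = 309136 ≡ 1081 (mod 1867)
13^16 = (13^8)^2 ≡ 1081^2 = 1168561 ≡ 1686 (mod 1867)
13^21 = 13^16 · 13^4 · 13^1 ≡ 1686 · 556 · 13 ≡ 499 (mod 1867).
So B = 499. Node A then computes K = B^a mod p = 499^27 mod 1867.
499^1 ≡ 499 (mod 1867)
499^2 = (499^1)^2 ≡ 499^2 = 249001 ≡ 690 (mod 1867)
499^4 = (499^2)^2 ≡ 690^2 = 476100 ≡ 15 (mod 1867)
499^8 = (499^4)^2 ≡ 15^2 = 225 ≡ 225 (mod 1867)
499^16 = (499^8)^2 ≡ 225^2 = 50625 ≡ 216 (mod 1867)
499^27 = 499^16 · 499^8 · 499^2 · 499^1 ≡ 216 · 225 · 690 · 499 ≡ 548 (mod 1867).

548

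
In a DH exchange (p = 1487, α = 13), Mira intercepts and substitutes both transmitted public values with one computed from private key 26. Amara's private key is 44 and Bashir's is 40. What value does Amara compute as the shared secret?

1160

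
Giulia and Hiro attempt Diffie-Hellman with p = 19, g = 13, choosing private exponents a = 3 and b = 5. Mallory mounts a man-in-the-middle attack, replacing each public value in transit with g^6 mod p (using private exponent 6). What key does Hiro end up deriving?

7

Hiro receives Mallory's public value M = 13^6 mod 19 instead of the honest one.
13^1 ≡ 13 (mod 19)
13^2 = (13^1)^2 ≡ 13^2 = 169 ≡ 17 (mod 19)
13^4 = (13^2)^2 ≡ 17^2 = 289 ≡ 4 (mod 19)
13^6 = 13^4 · 13^2 ≡ 4 · 17 ≡ 11 (mod 19).
So M = 11. Hiro computes K = M^5 mod 19.
11^1 ≡ 11 (mod 19)
11^2 = (11^1)^2 ≡ 11^2 = 121 ≡ 7 (mod 19)
11^4 = (11^2)^2 ≡ 7^2 = 49 ≡ 11 (mod 19)
11^5 = 11^4 · 11^1 ≡ 11 · 11 ≡ 7 (mod 19).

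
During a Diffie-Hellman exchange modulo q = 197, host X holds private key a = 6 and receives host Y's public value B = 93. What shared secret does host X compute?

Shared key K = 93^6 mod 197.
93^1 ≡ 93 (mod 197)
93^2 = (93^1)^2 ≡ 93^2 = 8649 ≡ 178 (mod 197)
93^4 = (93^2)^2 ≡ 178^2 = 31684 ≡ 164 (mod 197)
93^6 = 93^4 · 93^2 ≡ 164 · 178 ≡ 36 (mod 197).

36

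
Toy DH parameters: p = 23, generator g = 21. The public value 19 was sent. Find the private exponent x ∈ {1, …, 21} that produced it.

Try successive powers of 21 modulo 23:
21^1 ≡ 21
21^2 ≡ 4
21^3 ≡ 15
21^4 ≡ 16
21^5 ≡ 14
21^6 ≡ 18
21^7 ≡ 10
21^8 ≡ 3
21^9 ≡ 17
21^10 ≡ 12
21^11 ≡ 22
21^12 ≡ 2
21^13 ≡ 19
Found: x = 13.

13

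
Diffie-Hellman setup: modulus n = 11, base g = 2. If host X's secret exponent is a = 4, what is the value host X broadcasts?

5

Public value = 2^4 mod 11.
2^1 ≡ 2 (mod 11)
2^2 = (2^1)^2 ≡ 2^2 = 4 ≡ 4 (mod 11)
2^4 = (2^2)^2 ≡ 4^2 = 16 ≡ 5 (mod 11)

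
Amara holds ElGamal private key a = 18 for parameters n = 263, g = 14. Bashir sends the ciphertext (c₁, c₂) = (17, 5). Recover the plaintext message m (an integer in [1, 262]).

Shared mask s = c₁^a mod n = 17^18 mod 263.
17^1 ≡ 17 (mod 263)
17^2 = (17^1)^2 ≡ 17^2 = 289 ≡ 26 (mod 263)
17^4 = (17^2)^2 ≡ 26^2 = 676 ≡ 150 (mod 263)
17^8 = (17^4)^2 ≡ 150^2 = 22500 ≡ 145 (mod 263)
17^16 = (17^8)^2 ≡ 145^2 = 21025 ≡ 248 (mod 263)
17^18 = 17^16 · 17^2 ≡ 248 · 26 ≡ 136 (mod 263).
So s = 136; s⁻¹ ≡ 234 (mod 263).
m = c₂ · s⁻¹ mod 263 = 5 · 234 mod 263 = 118.

118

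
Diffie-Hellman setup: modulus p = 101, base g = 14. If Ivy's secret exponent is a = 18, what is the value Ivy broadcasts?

84

Public value = 14^18 mod 101.
14^1 ≡ 14 (mod 101)
14^2 = (14^1)^2 ≡ 14^2 = 196 ≡ 95 (mod 101)
14^4 = (14^2)^2 ≡ 95^2 = 9025 ≡ 36 (mod 101)
14^8 = (14^4)^2 ≡ 36^2 = 1296 ≡ 84 (mod 101)
14^16 = (14^8)^2 ≡ 84^2 = 7056 ≡ 87 (mod 101)
14^18 = 14^16 · 14^2 ≡ 87 · 95 ≡ 84 (mod 101).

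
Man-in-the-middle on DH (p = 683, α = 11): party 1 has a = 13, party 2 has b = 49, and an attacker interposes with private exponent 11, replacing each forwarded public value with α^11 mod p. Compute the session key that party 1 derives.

Party 1 receives an attacker's public value M = 11^11 mod 683 instead of the honest one.
11^1 ≡ 11 (mod 683)
11^2 = (11^1)^2 ≡ 11^2 = 121 ≡ 121 (mod 683)
11^4 = (11^2)^2 ≡ 121^2 = 14641 ≡ 298 (mod 683)
11^8 = (11^4)^2 ≡ 298^2 = 88804 ≡ 14 (mod 683)
11^11 = 11^8 · 11^2 · 11^1 ≡ 14 · 121 · 11 ≡ 193 (mod 683).
So M = 193. Party 1 computes K = M^13 mod 683.
193^1 ≡ 193 (mod 683)
193^2 = (193^1)^2 ≡ 193^2 = 37249 ≡ 367 (mod 683)
193^4 = (193^2)^2 ≡ 367^2 = 134689 ≡ 138 (mod 683)
193^8 = (193^4)^2 ≡ 138^2 = 19044 ≡ 603 (mod 683)
193^13 = 193^8 · 193^4 · 193^1 ≡ 603 · 138 · 193 ≡ 240 (mod 683).

240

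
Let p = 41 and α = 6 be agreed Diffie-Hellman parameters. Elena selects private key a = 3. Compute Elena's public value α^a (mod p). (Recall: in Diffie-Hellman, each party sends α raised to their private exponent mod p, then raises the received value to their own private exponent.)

11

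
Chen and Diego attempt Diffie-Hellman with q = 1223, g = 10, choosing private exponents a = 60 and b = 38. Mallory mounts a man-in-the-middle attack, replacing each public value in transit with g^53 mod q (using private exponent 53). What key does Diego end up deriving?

Diego receives Mallory's public value M = 10^53 mod 1223 instead of the honest one.
10^1 ≡ 10 (mod 1223)
10^2 = (10^1)^2 ≡ 10^2 = 100 ≡ 100 (mod 1223)
10^4 = (10^2)^2 ≡ 100^2 = 10000 ≡ 216 (mod 1223)
10^8 = (10^4)^2 ≡ 216^2 = 46656 ≡ 182 (mod 1223)
10^16 = (10^8)^2 ≡ 182^2 = 33124 ≡ 103 (mod 1223)
10^32 = (10^16)^2 ≡ 103^2 = 10609 ≡ 825 (mod 1223)
10^53 = 10^32 · 10^16 · 10^4 · 10^1 ≡ 825 · 103 · 216 · 10 ≡ 606 (mod 1223).
So M = 606. Diego computes K = M^38 mod 1223.
606^1 ≡ 606 (mod 1223)
606^2 = (606^1)^2 ≡ 606^2 = 367236 ≡ 336 (mod 1223)
606^4 = (606^2)^2 ≡ 336^2 = 112896 ≡ 380 (mod 1223)
606^8 = (606^4)^2 ≡ 380^2 = 144400 ≡ 86 (mod 1223)
606^16 = (606^8)^2 ≡ 86^2 = 7396 ≡ 58 (mod 1223)
606^32 = (606^16)^2 ≡ 58^2 = 3364 ≡ 918 (mod 1223)
606^38 = 606^32 · 606^4 · 606^2 ≡ 918 · 380 · 336 ≡ 366 (mod 1223).

366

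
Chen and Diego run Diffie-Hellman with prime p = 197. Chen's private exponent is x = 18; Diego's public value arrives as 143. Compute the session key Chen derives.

187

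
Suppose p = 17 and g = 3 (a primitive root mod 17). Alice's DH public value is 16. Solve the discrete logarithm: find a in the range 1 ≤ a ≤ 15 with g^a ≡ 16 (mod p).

Try successive powers of 3 modulo 17:
3^1 ≡ 3
3^2 ≡ 9
3^3 ≡ 10
3^4 ≡ 13
3^5 ≡ 5
3^6 ≡ 15
3^7 ≡ 11
3^8 ≡ 16
Found: a = 8.

8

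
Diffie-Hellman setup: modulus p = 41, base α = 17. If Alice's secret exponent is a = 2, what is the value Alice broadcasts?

Public value = 17^2 (mod 41).
17^1 ≡ 17 (mod 41)
17^2 = (17^1)^2 ≡ 17^2 = 289 ≡ 2 (mod 41)

2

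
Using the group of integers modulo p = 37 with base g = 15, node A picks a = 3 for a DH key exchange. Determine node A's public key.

Public value = 15^3 (mod 37).
15^1 ≡ 15 (mod 37)
15^2 = (15^1)^2 ≡ 15^2 = 225 ≡ 3 (mod 37)
15^3 = 15^2 · 15^1 ≡ 3 · 15 ≡ 8 (mod 37).

8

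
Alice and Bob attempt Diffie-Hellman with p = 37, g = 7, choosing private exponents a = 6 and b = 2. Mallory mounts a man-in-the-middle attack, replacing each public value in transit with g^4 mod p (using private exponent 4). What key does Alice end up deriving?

Alice receives Mallory's public value M = 7^4 mod 37 instead of the honest one.
7^1 ≡ 7 (mod 37)
7^2 = (7^1)^2 ≡ 7^2 = 49 ≡ 12 (mod 37)
7^4 = (7^2)^2 ≡ 12^2 = 144 ≡ 33 (mod 37)
So M = 33. Alice computes K = M^6 mod 37.
33^1 ≡ 33 (mod 37)
33^2 = (33^1)^2 ≡ 33^2 = 1089 ≡ 16 (mod 37)
33^4 = (33^2)^2 ≡ 16^2 = 256 ≡ 34 (mod 37)
33^6 = 33^4 · 33^2 ≡ 34 · 16 ≡ 26 (mod 37).

26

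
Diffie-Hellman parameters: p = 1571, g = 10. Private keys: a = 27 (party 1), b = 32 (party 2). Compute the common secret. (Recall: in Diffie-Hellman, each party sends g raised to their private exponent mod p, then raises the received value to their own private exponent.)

784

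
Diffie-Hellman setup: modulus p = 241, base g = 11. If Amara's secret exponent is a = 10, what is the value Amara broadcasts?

113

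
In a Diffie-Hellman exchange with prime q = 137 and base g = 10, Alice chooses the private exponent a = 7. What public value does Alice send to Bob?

Public value = 10^7 (mod 137).
10^1 ≡ 10 (mod 137)
10^2 = (10^1)^2 ≡ 10^2 = 100 ≡ 100 (mod 137)
10^4 = (10^2)^2 ≡ 100^2 = 10000 ≡ 136 (mod 137)
10^7 = 10^4 · 10^2 · 10^1 ≡ 136 · 100 · 10 ≡ 96 (mod 137).

96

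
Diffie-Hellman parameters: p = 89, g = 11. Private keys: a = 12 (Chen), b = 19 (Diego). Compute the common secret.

67

Chen sends A = g^a mod p = 11^12 mod 89.
11^1 ≡ 11 (mod 89)
11^2 = (11^1)^2 ≡ 11^2 = 121 ≡ 32 (mod 89)
11^4 = (11^2)^2 ≡ 32^2 = 1024 ≡ 45 (mod 89)
11^8 = (11^4)^2 ≡ 45^2 = 2025 ≡ 67 (mod 89)
11^12 = 11^8 · 11^4 ≡ 67 · 45 ≡ 78 (mod 89).
So A = 78. Diego then computes K = A^b mod p = 78^19 mod 89.
78^1 ≡ 78 (mod 89)
78^2 = (78^1)^2 ≡ 78^2 = 6084 ≡ 32 (mod 89)
78^4 = (78^2)^2 ≡ 32^2 = 1024 ≡ 45 (mod 89)
78^8 = (78^4)^2 ≡ 45^2 = 2025 ≡ 67 (mod 89)
78^16 = (78^8)^2 ≡ 67^2 = 4489 ≡ 39 (mod 89)
78^19 = 78^16 · 78^2 · 78^1 ≡ 39 · 32 · 78 ≡ 67 (mod 89).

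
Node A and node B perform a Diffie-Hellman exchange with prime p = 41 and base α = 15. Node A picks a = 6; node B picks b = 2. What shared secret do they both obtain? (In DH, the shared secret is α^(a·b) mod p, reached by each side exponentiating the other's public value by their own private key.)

25

Node A sends A = α^a mod p = 15^6 mod 41.
15^1 ≡ 15 (mod 41)
15^2 = (15^1)^2 ≡ 15^2 = 225 ≡ 20 (mod 41)
15^4 = (15^2)^2 ≡ 20^2 = 400 ≡ 31 (mod 41)
15^6 = 15^4 · 15^2 ≡ 31 · 20 ≡ 5 (mod 41).
So A = 5. Node B then computes K = A^b mod p = 5^2 mod 41.
5^1 ≡ 5 (mod 41)
5^2 = (5^1)^2 ≡ 5^2 = 25 ≡ 25 (mod 41)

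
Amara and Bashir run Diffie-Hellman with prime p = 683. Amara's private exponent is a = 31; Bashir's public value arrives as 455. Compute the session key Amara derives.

682

Shared key K = 455^31 mod 683.
455^1 ≡ 455 (mod 683)
455^2 = (455^1)^2 ≡ 455^2 = 207025 ≡ 76 (mod 683)
455^4 = (455^2)^2 ≡ 76^2 = 5776 ≡ 312 (mod 683)
455^8 = (455^4)^2 ≡ 312^2 = 97344 ≡ 358 (mod 683)
455^16 = (455^8)^2 ≡ 358^2 = 128164 ≡ 443 (mod 683)
455^31 = 455^16 · 455^8 · 455^4 · 455^2 · 455^1 ≡ 443 · 358 · 312 · 76 · 455 ≡ 682 (mod 683).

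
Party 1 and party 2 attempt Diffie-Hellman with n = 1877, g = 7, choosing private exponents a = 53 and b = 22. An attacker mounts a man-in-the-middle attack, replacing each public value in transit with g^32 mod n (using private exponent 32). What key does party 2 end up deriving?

Party 2 receives an attacker's public value M = 7^32 mod 1877 instead of the honest one.
7^1 ≡ 7 (mod 1877)
7^2 = (7^1)^2 ≡ 7^2 = 49 ≡ 49 (mod 1877)
7^4 = (7^2)^2 ≡ 49^2 = 2401 ≡ 524 (mod 1877)
7^8 = (7^4)^2 ≡ 524^2 = 274576 ≡ 534 (mod 1877)
7^16 = (7^8)^2 ≡ 534^2 = 285156 ≡ 1729 (mod 1877)
7^32 = (7^16)^2 ≡ 1729^2 = 2989441 ≡ 1257 (mod 1877)
So M = 1257. Party 2 computes K = M^22 mod 1877.
1257^1 ≡ 1257 (mod 1877)
1257^2 = (1257^1)^2 ≡ 1257^2 = 1580049 ≡ 1492 (mod 1877)
1257^4 = (1257^2)^2 ≡ 1492^2 = 2226064 ≡ 1819 (mod 1877)
1257^8 = (1257^4)^2 ≡ 1819^2 = 3308761 ≡ 1487 (mod 1877)
1257^16 = (1257^8)^2 ≡ 1487^2 = 2211169 ≡ 63 (mod 1877)
1257^22 = 1257^16 · 1257^4 · 1257^2 ≡ 63 · 1819 · 1492 ≡ 917 (mod 1877).

917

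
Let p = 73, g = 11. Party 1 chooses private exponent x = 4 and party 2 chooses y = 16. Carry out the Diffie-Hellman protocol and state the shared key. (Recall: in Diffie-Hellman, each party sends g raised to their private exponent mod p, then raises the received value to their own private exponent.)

Party 2 sends B = g^y mod p = 11^16 mod 73.
11^1 ≡ 11 (mod 73)
11^2 = (11^1)^2 ≡ 11^2 = 121 ≡ 48 (mod 73)
11^4 = (11^2)^2 ≡ 48^2 = 2304 ≡ 41 (mod 73)
11^8 = (11^4)^2 ≡ 41^2 = 1681 ≡ 2 (mod 73)
11^16 = (11^8)^2 ≡ 2^2 = 4 ≡ 4 (mod 73)
So B = 4. Party 1 then computes K = B^x mod p = 4^4 mod 73.
4^1 ≡ 4 (mod 73)
4^2 = (4^1)^2 ≡ 4^2 = 16 ≡ 16 (mod 73)
4^4 = (4^2)^2 ≡ 16^2 = 256 ≡ 37 (mod 73)

37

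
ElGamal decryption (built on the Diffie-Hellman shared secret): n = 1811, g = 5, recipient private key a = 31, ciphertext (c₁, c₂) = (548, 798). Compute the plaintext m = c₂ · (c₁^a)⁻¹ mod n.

1125

Shared mask s = c₁^a mod n = 548^31 mod 1811.
548^1 ≡ 548 (mod 1811)
548^2 = (548^1)^2 ≡ 548^2 = 300304 ≡ 1489 (mod 1811)
548^4 = (548^2)^2 ≡ 1489^2 = 2217121 ≡ 457 (mod 1811)
548^8 = (548^4)^2 ≡ 457^2 = 208849 ≡ 584 (mod 1811)
548^16 = (548^8)^2 ≡ 584^2 = 341056 ≡ 588 (mod 1811)
548^31 = 548^16 · 548^8 · 548^4 · 548^2 · 548^1 ≡ 588 · 584 · 457 · 1489 · 548 ≡ 1662 (mod 1811).
So s = 1662; s⁻¹ ≡ 158 (mod 1811).
m = c₂ · s⁻¹ mod 1811 = 798 · 158 mod 1811 = 1125.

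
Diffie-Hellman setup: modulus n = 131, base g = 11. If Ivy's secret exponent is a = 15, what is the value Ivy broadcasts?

45

Public value = 11^15 (mod 131).
11^1 ≡ 11 (mod 131)
11^2 = (11^1)^2 ≡ 11^2 = 121 ≡ 121 (mod 131)
11^4 = (11^2)^2 ≡ 121^2 = 14641 ≡ 100 (mod 131)
11^8 = (11^4)^2 ≡ 100^2 = 10000 ≡ 44 (mod 131)
11^15 = 11^8 · 11^4 · 11^2 · 11^1 ≡ 44 · 100 · 121 · 11 ≡ 45 (mod 131).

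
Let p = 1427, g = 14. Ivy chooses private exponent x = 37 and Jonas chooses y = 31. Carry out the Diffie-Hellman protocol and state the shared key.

Jonas sends B = g^y mod p = 14^31 mod 1427.
14^1 ≡ 14 (mod 1427)
14^2 = (14^1)^2 ≡ 14^2 = 196 ≡ 196 (mod 1427)
14^4 = (14^2)^2 ≡ 196^2 = 38416 ≡ 1314 (mod 1427)
14^8 = (14^4)^2 ≡ 1314^2 = 1726596 ≡ 1353 (mod 1427)
14^16 = (14^8)^2 ≡ 1353^2 = 1830609 ≡ 1195 (mod 1427)
14^31 = 14^16 · 14^8 · 14^4 · 14^2 · 14^1 ≡ 1195 · 1353 · 1314 · 196 · 14 ≡ 379 (mod 1427).
So B = 379. Ivy then computes K = B^x mod p = 379^37 mod 1427.
379^1 ≡ 379 (mod 1427)
379^2 = (379^1)^2 ≡ 379^2 = 143641 ≡ 941 (mod 1427)
379^4 = (379^2)^2 ≡ 941^2 = 885481 ≡ 741 (mod 1427)
379^8 = (379^4)^2 ≡ 741^2 = 549081 ≡ 1113 (mod 1427)
379^16 = (379^8)^2 ≡ 1113^2 = 1238769 ≡ 133 (mod 1427)
379^32 = (379^16)^2 ≡ 133^2 = 17689 ≡ 565 (mod 1427)
379^37 = 379^32 · 379^4 · 379^1 ≡ 565 · 741 · 379 ≡ 197 (mod 1427).

197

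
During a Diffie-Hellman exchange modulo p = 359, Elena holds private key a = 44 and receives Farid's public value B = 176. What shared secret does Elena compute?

23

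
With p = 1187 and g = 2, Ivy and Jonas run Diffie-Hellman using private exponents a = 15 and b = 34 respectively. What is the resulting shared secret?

Ivy sends A = g^a mod p = 2^15 mod 1187.
2^1 ≡ 2 (mod 1187)
2^2 = (2^1)^2 ≡ 2^2 = 4 ≡ 4 (mod 1187)
2^4 = (2^2)^2 ≡ 4^2 = 16 ≡ 16 (mod 1187)
2^8 = (2^4)^2 ≡ 16^2 = 256 ≡ 256 (mod 1187)
2^15 = 2^8 · 2^4 · 2^2 · 2^1 ≡ 256 · 16 · 4 · 2 ≡ 719 (mod 1187).
So A = 719. Jonas then computes K = A^b mod p = 719^34 mod 1187.
719^1 ≡ 719 (mod 1187)
719^2 = (719^1)^2 ≡ 719^2 = 516961 ≡ 616 (mod 1187)
719^4 = (719^2)^2 ≡ 616^2 = 379456 ≡ 803 (mod 1187)
719^8 = (719^4)^2 ≡ 803^2 = 644809 ≡ 268 (mod 1187)
719^16 = (719^8)^2 ≡ 268^2 = 71824 ≡ 604 (mod 1187)
719^32 = (719^16)^2 ≡ 604^2 = 364816 ≡ 407 (mod 1187)
719^34 = 719^32 · 719^2 ≡ 407 · 616 ≡ 255 (mod 1187).

255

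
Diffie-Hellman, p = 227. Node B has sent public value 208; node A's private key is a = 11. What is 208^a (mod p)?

184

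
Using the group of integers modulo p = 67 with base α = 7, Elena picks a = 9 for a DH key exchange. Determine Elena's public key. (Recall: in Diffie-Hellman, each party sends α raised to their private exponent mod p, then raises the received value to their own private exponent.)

Public value = 7^9 (mod 67).
7^1 ≡ 7 (mod 67)
7^2 = (7^1)^2 ≡ 7^2 = 49 ≡ 49 (mod 67)
7^4 = (7^2)^2 ≡ 49^2 = 2401 ≡ 56 (mod 67)
7^8 = (7^4)^2 ≡ 56^2 = 3136 ≡ 54 (mod 67)
7^9 = 7^8 · 7^1 ≡ 54 · 7 ≡ 43 (mod 67).

43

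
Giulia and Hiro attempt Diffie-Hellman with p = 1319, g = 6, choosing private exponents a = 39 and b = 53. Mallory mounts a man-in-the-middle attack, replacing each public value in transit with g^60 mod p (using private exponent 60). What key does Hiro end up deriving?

9

Hiro receives Mallory's public value M = 6^60 mod 1319 instead of the honest one.
6^1 ≡ 6 (mod 1319)
6^2 = (6^1)^2 ≡ 6^2 = 36 ≡ 36 (mod 1319)
6^4 = (6^2)^2 ≡ 36^2 = 1296 ≡ 1296 (mod 1319)
6^8 = (6^4)^2 ≡ 1296^2 = 1679616 ≡ 529 (mod 1319)
6^16 = (6^8)^2 ≡ 529^2 = 279841 ≡ 213 (mod 1319)
6^32 = (6^16)^2 ≡ 213^2 = 45369 ≡ 523 (mod 1319)
6^60 = 6^32 · 6^16 · 6^8 · 6^4 ≡ 523 · 213 · 529 · 1296 ≡ 896 (mod 1319).
So M = 896. Hiro computes K = M^53 mod 1319.
896^1 ≡ 896 (mod 1319)
896^2 = (896^1)^2 ≡ 896^2 = 802816 ≡ 864 (mod 1319)
896^4 = (896^2)^2 ≡ 864^2 = 746496 ≡ 1261 (mod 1319)
896^8 = (896^4)^2 ≡ 1261^2 = 1590121 ≡ 726 (mod 1319)
896^16 = (896^8)^2 ≡ 726^2 = 527076 ≡ 795 (mod 1319)
896^32 = (896^16)^2 ≡ 795^2 = 632025 ≡ 224 (mod 1319)
896^53 = 896^32 · 896^16 · 896^4 · 896^1 ≡ 224 · 795 · 1261 · 896 ≡ 9 (mod 1319).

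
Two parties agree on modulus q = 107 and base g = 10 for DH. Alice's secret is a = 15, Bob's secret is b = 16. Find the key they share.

12

Bob sends B = g^b mod q = 10^16 mod 107.
10^1 ≡ 10 (mod 107)
10^2 = (10^1)^2 ≡ 10^2 = 100 ≡ 100 (mod 107)
10^4 = (10^2)^2 ≡ 100^2 = 10000 ≡ 49 (mod 107)
10^8 = (10^4)^2 ≡ 49^2 = 2401 ≡ 47 (mod 107)
10^16 = (10^8)^2 ≡ 47^2 = 2209 ≡ 69 (mod 107)
So B = 69. Alice then computes K = B^a mod q = 69^15 mod 107.
69^1 ≡ 69 (mod 107)
69^2 = (69^1)^2 ≡ 69^2 = 4761 ≡ 53 (mod 107)
69^4 = (69^2)^2 ≡ 53^2 = 2809 ≡ 27 (mod 107)
69^8 = (69^4)^2 ≡ 27^2 = 729 ≡ 87 (mod 107)
69^15 = 69^8 · 69^4 · 69^2 · 69^1 ≡ 87 · 27 · 53 · 69 ≡ 12 (mod 107).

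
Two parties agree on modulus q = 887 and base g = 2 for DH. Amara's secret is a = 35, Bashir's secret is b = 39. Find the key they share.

595

Amara sends A = g^a mod q = 2^35 mod 887.
2^1 ≡ 2 (mod 887)
2^2 = (2^1)^2 ≡ 2^2 = 4 ≡ 4 (mod 887)
2^4 = (2^2)^2 ≡ 4^2 = 16 ≡ 16 (mod 887)
2^8 = (2^4)^2 ≡ 16^2 = 256 ≡ 256 (mod 887)
2^16 = (2^8)^2 ≡ 256^2 = 65536 ≡ 785 (mod 887)
2^32 = (2^16)^2 ≡ 785^2 = 616225 ≡ 647 (mod 887)
2^35 = 2^32 · 2^2 · 2^1 ≡ 647 · 4 · 2 ≡ 741 (mod 887).
So A = 741. Bashir then computes K = A^b mod q = 741^39 mod 887.
741^1 ≡ 741 (mod 887)
741^2 = (741^1)^2 ≡ 741^2 = 549081 ≡ 28 (mod 887)
741^4 = (741^2)^2 ≡ 28^2 = 784 ≡ 784 (mod 887)
741^8 = (741^4)^2 ≡ 784^2 = 614656 ≡ 852 (mod 887)
741^16 = (741^8)^2 ≡ 852^2 = 725904 ≡ 338 (mod 887)
741^32 = (741^16)^2 ≡ 338^2 = 114244 ≡ 708 (mod 887)
741^39 = 741^32 · 741^4 · 741^2 · 741^1 ≡ 708 · 784 · 28 · 741 ≡ 595 (mod 887).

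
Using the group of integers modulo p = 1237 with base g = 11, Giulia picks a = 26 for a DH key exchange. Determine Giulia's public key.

431

Public value = 11^26 mod 1237.
11^1 ≡ 11 (mod 1237)
11^2 = (11^1)^2 ≡ 11^2 = 121 ≡ 121 (mod 1237)
11^4 = (11^2)^2 ≡ 121^2 = 14641 ≡ 1034 (mod 1237)
11^8 = (11^4)^2 ≡ 1034^2 = 1069156 ≡ 388 (mod 1237)
11^16 = (11^8)^2 ≡ 388^2 = 150544 ≡ 867 (mod 1237)
11^26 = 11^16 · 11^8 · 11^2 ≡ 867 · 388 · 121 ≡ 431 (mod 1237).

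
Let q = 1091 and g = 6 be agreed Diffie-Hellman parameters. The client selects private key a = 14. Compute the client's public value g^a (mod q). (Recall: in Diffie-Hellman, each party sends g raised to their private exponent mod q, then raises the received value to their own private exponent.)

Public value = 6^14 (mod 1091).
6^1 ≡ 6 (mod 1091)
6^2 = (6^1)^2 ≡ 6^2 = 36 ≡ 36 (mod 1091)
6^4 = (6^2)^2 ≡ 36^2 = 1296 ≡ 205 (mod 1091)
6^8 = (6^4)^2 ≡ 205^2 = 42025 ≡ 567 (mod 1091)
6^14 = 6^8 · 6^4 · 6^2 ≡ 567 · 205 · 36 ≡ 475 (mod 1091).

475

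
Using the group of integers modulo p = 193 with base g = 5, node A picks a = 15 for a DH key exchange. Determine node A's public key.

87

Public value = 5^15 (mod 193).
5^1 ≡ 5 (mod 193)
5^2 = (5^1)^2 ≡ 5^2 = 25 ≡ 25 (mod 193)
5^4 = (5^2)^2 ≡ 25^2 = 625 ≡ 46 (mod 193)
5^8 = (5^4)^2 ≡ 46^2 = 2116 ≡ 186 (mod 193)
5^15 = 5^8 · 5^4 · 5^2 · 5^1 ≡ 186 · 46 · 25 · 5 ≡ 87 (mod 193).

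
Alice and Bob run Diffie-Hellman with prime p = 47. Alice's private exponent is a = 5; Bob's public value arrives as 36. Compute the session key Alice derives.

Shared key K = 36^5 mod 47.
36^1 ≡ 36 (mod 47)
36^2 = (36^1)^2 ≡ 36^2 = 1296 ≡ 27 (mod 47)
36^4 = (36^2)^2 ≡ 27^2 = 729 ≡ 24 (mod 47)
36^5 = 36^4 · 36^1 ≡ 24 · 36 ≡ 18 (mod 47).

18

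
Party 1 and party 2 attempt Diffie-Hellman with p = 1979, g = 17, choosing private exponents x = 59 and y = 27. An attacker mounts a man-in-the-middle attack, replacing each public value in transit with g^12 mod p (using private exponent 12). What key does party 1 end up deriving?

325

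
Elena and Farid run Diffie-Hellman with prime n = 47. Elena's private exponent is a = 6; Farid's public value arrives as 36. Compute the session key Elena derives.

Shared key K = 36^6 mod 47.
36^1 ≡ 36 (mod 47)
36^2 = (36^1)^2 ≡ 36^2 = 1296 ≡ 27 (mod 47)
36^4 = (36^2)^2 ≡ 27^2 = 729 ≡ 24 (mod 47)
36^6 = 36^4 · 36^2 ≡ 24 · 27 ≡ 37 (mod 47).

37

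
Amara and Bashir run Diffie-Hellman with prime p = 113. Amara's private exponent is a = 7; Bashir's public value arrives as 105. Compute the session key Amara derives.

Shared key K = 105^7 mod 113.
105^1 ≡ 105 (mod 113)
105^2 = (105^1)^2 ≡ 105^2 = 11025 ≡ 64 (mod 113)
105^4 = (105^2)^2 ≡ 64^2 = 4096 ≡ 28 (mod 113)
105^7 = 105^4 · 105^2 · 105^1 ≡ 28 · 64 · 105 ≡ 15 (mod 113).

15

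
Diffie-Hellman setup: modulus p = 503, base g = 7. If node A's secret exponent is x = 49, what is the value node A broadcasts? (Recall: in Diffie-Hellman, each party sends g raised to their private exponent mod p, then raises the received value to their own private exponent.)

33

Public value = 7^{49} \pmod{503}.
7^1 ≡ 7 (mod 503)
7^2 = (7^1)^2 ≡ 7^2 = 49 ≡ 49 (mod 503)
7^4 = (7^2)^2 ≡ 49^2 = 2401 ≡ 389 (mod 503)
7^8 = (7^4)^2 ≡ 389^2 = 151321 ≡ 421 (mod 503)
7^16 = (7^8)^2 ≡ 421^2 = 177241 ≡ 185 (mod 503)
7^32 = (7^16)^2 ≡ 185^2 = 34225 ≡ 21 (mod 503)
7^49 = 7^32 · 7^16 · 7^1 ≡ 21 · 185 · 7 ≡ 33 (mod 503).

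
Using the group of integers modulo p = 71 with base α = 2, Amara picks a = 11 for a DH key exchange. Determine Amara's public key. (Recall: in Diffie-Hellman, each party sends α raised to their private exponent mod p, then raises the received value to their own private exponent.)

60

Public value = 2^{11} \pmod{71}.
2^1 ≡ 2 (mod 71)
2^2 = (2^1)^2 ≡ 2^2 = 4 ≡ 4 (mod 71)
2^4 = (2^2)^2 ≡ 4^2 = 16 ≡ 16 (mod 71)
2^8 = (2^4)^2 ≡ 16^2 = 256 ≡ 43 (mod 71)
2^11 = 2^8 · 2^2 · 2^1 ≡ 43 · 4 · 2 ≡ 60 (mod 71).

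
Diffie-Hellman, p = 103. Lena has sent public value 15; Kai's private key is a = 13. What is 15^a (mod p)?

Shared key K = 15^13 mod 103.
15^1 ≡ 15 (mod 103)
15^2 = (15^1)^2 ≡ 15^2 = 225 ≡ 19 (mod 103)
15^4 = (15^2)^2 ≡ 19^2 = 361 ≡ 52 (mod 103)
15^8 = (15^4)^2 ≡ 52^2 = 2704 ≡ 26 (mod 103)
15^13 = 15^8 · 15^4 · 15^1 ≡ 26 · 52 · 15 ≡ 92 (mod 103).

92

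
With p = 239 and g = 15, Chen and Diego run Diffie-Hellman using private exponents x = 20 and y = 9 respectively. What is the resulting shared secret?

Diego sends B = g^y mod p = 15^9 mod 239.
15^1 ≡ 15 (mod 239)
15^2 = (15^1)^2 ≡ 15^2 = 225 ≡ 225 (mod 239)
15^4 = (15^2)^2 ≡ 225^2 = 50625 ≡ 196 (mod 239)
15^8 = (15^4)^2 ≡ 196^2 = 38416 ≡ 176 (mod 239)
15^9 = 15^8 · 15^1 ≡ 176 · 15 ≡ 11 (mod 239).
So B = 11. Chen then computes K = B^x mod p = 11^20 mod 239.
11^1 ≡ 11 (mod 239)
11^2 = (11^1)^2 ≡ 11^2 = 121 ≡ 121 (mod 239)
11^4 = (11^2)^2 ≡ 121^2 = 14641 ≡ 62 (mod 239)
11^8 = (11^4)^2 ≡ 62^2 = 3844 ≡ 20 (mod 239)
11^16 = (11^8)^2 ≡ 20^2 = 400 ≡ 161 (mod 239)
11^20 = 11^16 · 11^4 ≡ 161 · 62 ≡ 183 (mod 239).

183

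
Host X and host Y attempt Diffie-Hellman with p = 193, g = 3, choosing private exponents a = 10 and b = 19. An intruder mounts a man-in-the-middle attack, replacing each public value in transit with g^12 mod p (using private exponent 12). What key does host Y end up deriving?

Host Y receives an intruder's public value M = 3^12 mod 193 instead of the honest one.
3^1 ≡ 3 (mod 193)
3^2 = (3^1)^2 ≡ 3^2 = 9 ≡ 9 (mod 193)
3^4 = (3^2)^2 ≡ 9^2 = 81 ≡ 81 (mod 193)
3^8 = (3^4)^2 ≡ 81^2 = 6561 ≡ 192 (mod 193)
3^12 = 3^8 · 3^4 ≡ 192 · 81 ≡ 112 (mod 193).
So M = 112. Host Y computes K = M^19 mod 193.
112^1 ≡ 112 (mod 193)
112^2 = (112^1)^2 ≡ 112^2 = 12544 ≡ 192 (mod 193)
112^4 = (112^2)^2 ≡ 192^2 = 36864 ≡ 1 (mod 193)
112^8 = (112^4)^2 ≡ 1^2 = 1 ≡ 1 (mod 193)
112^16 = (112^8)^2 ≡ 1^2 = 1 ≡ 1 (mod 193)
112^19 = 112^16 · 112^2 · 112^1 ≡ 1 · 192 · 112 ≡ 81 (mod 193).

81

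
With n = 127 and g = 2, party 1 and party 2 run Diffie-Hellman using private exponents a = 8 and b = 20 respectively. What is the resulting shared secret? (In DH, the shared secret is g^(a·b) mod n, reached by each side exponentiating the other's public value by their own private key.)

64

Party 1 sends A = g^a mod n = 2^8 mod 127.
2^1 ≡ 2 (mod 127)
2^2 = (2^1)^2 ≡ 2^2 = 4 ≡ 4 (mod 127)
2^4 = (2^2)^2 ≡ 4^2 = 16 ≡ 16 (mod 127)
2^8 = (2^4)^2 ≡ 16^2 = 256 ≡ 2 (mod 127)
So A = 2. Party 2 then computes K = A^b mod n = 2^20 mod 127.
2^1 ≡ 2 (mod 127)
2^2 = (2^1)^2 ≡ 2^2 = 4 ≡ 4 (mod 127)
2^4 = (2^2)^2 ≡ 4^2 = 16 ≡ 16 (mod 127)
2^8 = (2^4)^2 ≡ 16^2 = 256 ≡ 2 (mod 127)
2^16 = (2^8)^2 ≡ 2^2 = 4 ≡ 4 (mod 127)
2^20 = 2^16 · 2^4 ≡ 4 · 16 ≡ 64 (mod 127).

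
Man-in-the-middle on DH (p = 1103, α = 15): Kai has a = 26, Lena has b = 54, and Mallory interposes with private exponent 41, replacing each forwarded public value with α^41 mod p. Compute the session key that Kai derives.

291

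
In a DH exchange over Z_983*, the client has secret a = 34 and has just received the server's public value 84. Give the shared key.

Shared key K = 84^34 mod 983.
84^1 ≡ 84 (mod 983)
84^2 = (84^1)^2 ≡ 84^2 = 7056 ≡ 175 (mod 983)
84^4 = (84^2)^2 ≡ 175^2 = 30625 ≡ 152 (mod 983)
84^8 = (84^4)^2 ≡ 152^2 = 23104 ≡ 495 (mod 983)
84^16 = (84^8)^2 ≡ 495^2 = 245025 ≡ 258 (mod 983)
84^32 = (84^16)^2 ≡ 258^2 = 66564 ≡ 703 (mod 983)
84^34 = 84^32 · 84^2 ≡ 703 · 175 ≡ 150 (mod 983).

150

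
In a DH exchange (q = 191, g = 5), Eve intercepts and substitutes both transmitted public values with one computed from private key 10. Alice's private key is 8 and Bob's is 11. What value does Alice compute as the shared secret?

Alice receives Eve's public value M = 5^10 mod 191 instead of the honest one.
5^1 ≡ 5 (mod 191)
5^2 = (5^1)^2 ≡ 5^2 = 25 ≡ 25 (mod 191)
5^4 = (5^2)^2 ≡ 25^2 = 625 ≡ 52 (mod 191)
5^8 = (5^4)^2 ≡ 52^2 = 2704 ≡ 30 (mod 191)
5^10 = 5^8 · 5^2 ≡ 30 · 25 ≡ 177 (mod 191).
So M = 177. Alice computes K = M^8 mod 191.
177^1 ≡ 177 (mod 191)
177^2 = (177^1)^2 ≡ 177^2 = 31329 ≡ 5 (mod 191)
177^4 = (177^2)^2 ≡ 5^2 = 25 ≡ 25 (mod 191)
177^8 = (177^4)^2 ≡ 25^2 = 625 ≡ 52 (mod 191)

52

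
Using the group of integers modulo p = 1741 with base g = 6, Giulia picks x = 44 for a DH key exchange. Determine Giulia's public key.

Public value = 6^44 (mod 1741).
6^1 ≡ 6 (mod 1741)
6^2 = (6^1)^2 ≡ 6^2 = 36 ≡ 36 (mod 1741)
6^4 = (6^2)^2 ≡ 36^2 = 1296 ≡ 1296 (mod 1741)
6^8 = (6^4)^2 ≡ 1296^2 = 1679616 ≡ 1292 (mod 1741)
6^16 = (6^8)^2 ≡ 1292^2 = 1669264 ≡ 1386 (mod 1741)
6^32 = (6^16)^2 ≡ 1386^2 = 1920996 ≡ 673 (mod 1741)
6^44 = 6^32 · 6^8 · 6^4 ≡ 673 · 1292 · 1296 ≡ 889 (mod 1741).

889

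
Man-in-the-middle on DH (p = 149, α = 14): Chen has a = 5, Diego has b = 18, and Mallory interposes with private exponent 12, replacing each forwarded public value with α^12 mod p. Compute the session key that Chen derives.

28

Chen receives Mallory's public value M = 14^12 mod 149 instead of the honest one.
14^1 ≡ 14 (mod 149)
14^2 = (14^1)^2 ≡ 14^2 = 196 ≡ 47 (mod 149)
14^4 = (14^2)^2 ≡ 47^2 = 2209 ≡ 123 (mod 149)
14^8 = (14^4)^2 ≡ 123^2 = 15129 ≡ 80 (mod 149)
14^12 = 14^8 · 14^4 ≡ 80 · 123 ≡ 6 (mod 149).
So M = 6. Chen computes K = M^5 mod 149.
6^1 ≡ 6 (mod 149)
6^2 = (6^1)^2 ≡ 6^2 = 36 ≡ 36 (mod 149)
6^4 = (6^2)^2 ≡ 36^2 = 1296 ≡ 104 (mod 149)
6^5 = 6^4 · 6^1 ≡ 104 · 6 ≡ 28 (mod 149).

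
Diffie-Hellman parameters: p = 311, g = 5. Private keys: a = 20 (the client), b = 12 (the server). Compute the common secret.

24

The client sends A = g^a mod p = 5^20 mod 311.
5^1 ≡ 5 (mod 311)
5^2 = (5^1)^2 ≡ 5^2 = 25 ≡ 25 (mod 311)
5^4 = (5^2)^2 ≡ 25^2 = 625 ≡ 3 (mod 311)
5^8 = (5^4)^2 ≡ 3^2 = 9 ≡ 9 (mod 311)
5^16 = (5^8)^2 ≡ 9^2 = 81 ≡ 81 (mod 311)
5^20 = 5^16 · 5^4 ≡ 81 · 3 ≡ 243 (mod 311).
So A = 243. The server then computes K = A^b mod p = 243^12 mod 311.
243^1 ≡ 243 (mod 311)
243^2 = (243^1)^2 ≡ 243^2 = 59049 ≡ 270 (mod 311)
243^4 = (243^2)^2 ≡ 270^2 = 72900 ≡ 126 (mod 311)
243^8 = (243^4)^2 ≡ 126^2 = 15876 ≡ 15 (mod 311)
243^12 = 243^8 · 243^4 ≡ 15 · 126 ≡ 24 (mod 311).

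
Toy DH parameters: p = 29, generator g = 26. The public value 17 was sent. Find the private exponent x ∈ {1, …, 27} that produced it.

7

Try successive powers of 26 modulo 29:
26^1 ≡ 26
26^2 ≡ 9
26^3 ≡ 2
26^4 ≡ 23
26^5 ≡ 18
26^6 ≡ 4
26^7 ≡ 17
Found: x = 7.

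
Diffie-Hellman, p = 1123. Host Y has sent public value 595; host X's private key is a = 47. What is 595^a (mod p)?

Shared key K = 595^47 mod 1123.
595^1 ≡ 595 (mod 1123)
595^2 = (595^1)^2 ≡ 595^2 = 354025 ≡ 280 (mod 1123)
595^4 = (595^2)^2 ≡ 280^2 = 78400 ≡ 913 (mod 1123)
595^8 = (595^4)^2 ≡ 913^2 = 833569 ≡ 303 (mod 1123)
595^16 = (595^8)^2 ≡ 303^2 = 91809 ≡ 846 (mod 1123)
595^32 = (595^16)^2 ≡ 846^2 = 715716 ≡ 365 (mod 1123)
595^47 = 595^32 · 595^8 · 595^4 · 595^2 · 595^1 ≡ 365 · 303 · 913 · 280 · 595 ≡ 66 (mod 1123).

66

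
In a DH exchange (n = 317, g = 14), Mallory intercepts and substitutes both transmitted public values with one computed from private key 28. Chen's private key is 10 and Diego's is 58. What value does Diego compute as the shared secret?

232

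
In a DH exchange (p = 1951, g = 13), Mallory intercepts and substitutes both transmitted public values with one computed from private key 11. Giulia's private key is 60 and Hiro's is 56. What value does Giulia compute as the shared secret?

Giulia receives Mallory's public value M = 13^11 mod 1951 instead of the honest one.
13^1 ≡ 13 (mod 1951)
13^2 = (13^1)^2 ≡ 13^2 = 169 ≡ 169 (mod 1951)
13^4 = (13^2)^2 ≡ 169^2 = 28561 ≡ 1247 (mod 1951)
13^8 = (13^4)^2 ≡ 1247^2 = 1555009 ≡ 62 (mod 1951)
13^11 = 13^8 · 13^2 · 13^1 ≡ 62 · 169 · 13 ≡ 1595 (mod 1951).
So M = 1595. Giulia computes K = M^60 mod 1951.
1595^1 ≡ 1595 (mod 1951)
1595^2 = (1595^1)^2 ≡ 1595^2 = 2544025 ≡ 1872 (mod 1951)
1595^4 = (1595^2)^2 ≡ 1872^2 = 3504384 ≡ 388 (mod 1951)
1595^8 = (1595^4)^2 ≡ 388^2 = 150544 ≡ 317 (mod 1951)
1595^16 = (1595^8)^2 ≡ 317^2 = 100489 ≡ 988 (mod 1951)
1595^32 = (1595^16)^2 ≡ 988^2 = 976144 ≡ 644 (mod 1951)
1595^60 = 1595^32 · 1595^16 · 1595^8 · 1595^4 ≡ 644 · 988 · 317 · 388 ≡ 908 (mod 1951).

908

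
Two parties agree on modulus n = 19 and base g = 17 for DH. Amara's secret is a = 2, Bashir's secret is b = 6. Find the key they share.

Bashir sends B = g^b mod n = 17^6 mod 19.
17^1 ≡ 17 (mod 19)
17^2 = (17^1)^2 ≡ 17^2 = 289 ≡ 4 (mod 19)
17^4 = (17^2)^2 ≡ 4^2 = 16 ≡ 16 (mod 19)
17^6 = 17^4 · 17^2 ≡ 16 · 4 ≡ 7 (mod 19).
So B = 7. Amara then computes K = B^a mod n = 7^2 mod 19.
7^1 ≡ 7 (mod 19)
7^2 = (7^1)^2 ≡ 7^2 = 49 ≡ 11 (mod 19)

11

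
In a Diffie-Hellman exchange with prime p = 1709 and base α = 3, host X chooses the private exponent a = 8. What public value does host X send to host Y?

1434

Public value = 3^8 mod 1709.
3^1 ≡ 3 (mod 1709)
3^2 = (3^1)^2 ≡ 3^2 = 9 ≡ 9 (mod 1709)
3^4 = (3^2)^2 ≡ 9^2 = 81 ≡ 81 (mod 1709)
3^8 = (3^4)^2 ≡ 81^2 = 6561 ≡ 1434 (mod 1709)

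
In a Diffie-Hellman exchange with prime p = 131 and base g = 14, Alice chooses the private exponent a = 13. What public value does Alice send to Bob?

Public value = 14^13 (mod 131).
14^1 ≡ 14 (mod 131)
14^2 = (14^1)^2 ≡ 14^2 = 196 ≡ 65 (mod 131)
14^4 = (14^2)^2 ≡ 65^2 = 4225 ≡ 33 (mod 131)
14^8 = (14^4)^2 ≡ 33^2 = 1089 ≡ 41 (mod 131)
14^13 = 14^8 · 14^4 · 14^1 ≡ 41 · 33 · 14 ≡ 78 (mod 131).

78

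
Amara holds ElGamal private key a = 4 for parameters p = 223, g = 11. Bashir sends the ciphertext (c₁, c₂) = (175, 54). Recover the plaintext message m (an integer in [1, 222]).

Shared mask s = c₁^a mod p = 175^4 mod 223.
175^1 ≡ 175 (mod 223)
175^2 = (175^1)^2 ≡ 175^2 = 30625 ≡ 74 (mod 223)
175^4 = (175^2)^2 ≡ 74^2 = 5476 ≡ 124 (mod 223)
So s = 124; s⁻¹ ≡ 9 (mod 223).
m = c₂ · s⁻¹ mod 223 = 54 · 9 mod 223 = 40.

40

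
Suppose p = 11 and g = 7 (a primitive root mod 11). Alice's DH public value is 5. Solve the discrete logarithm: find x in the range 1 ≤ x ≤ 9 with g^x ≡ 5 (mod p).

2

Try successive powers of 7 modulo 11:
7^1 ≡ 7
7^2 ≡ 5
Found: x = 2.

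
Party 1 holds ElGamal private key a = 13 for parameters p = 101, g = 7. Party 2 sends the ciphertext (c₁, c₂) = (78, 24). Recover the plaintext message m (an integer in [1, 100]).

Shared mask s = c₁^a mod p = 78^13 mod 101.
78^1 ≡ 78 (mod 101)
78^2 = (78^1)^2 ≡ 78^2 = 6084 ≡ 24 (mod 101)
78^4 = (78^2)^2 ≡ 24^2 = 576 ≡ 71 (mod 101)
78^8 = (78^4)^2 ≡ 71^2 = 5041 ≡ 92 (mod 101)
78^13 = 78^8 · 78^4 · 78^1 ≡ 92 · 71 · 78 ≡ 52 (mod 101).
So s = 52; s⁻¹ ≡ 68 (mod 101).
m = c₂ · s⁻¹ mod 101 = 24 · 68 mod 101 = 16.

16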